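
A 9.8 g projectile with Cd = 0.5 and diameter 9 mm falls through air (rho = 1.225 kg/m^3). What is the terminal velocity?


A = pi*(d/2)^2 = pi*(9/2000)^2 = 6.36173e-05 m^2
vt = sqrt(2mg/(Cd*rho*A)) = sqrt(2*0.0098*9.81/(0.5 * 1.225 * 6.36173e-05)) = 70.25 m/s

70.25 m/s


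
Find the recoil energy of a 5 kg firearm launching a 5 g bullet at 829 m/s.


v_r = m_p*v_p/m_gun = 0.005*829/5 = 0.829 m/s, E_r = 0.5*m_gun*v_r^2 = 0.5*5*0.829^2 = 1.718 J

1.718 J


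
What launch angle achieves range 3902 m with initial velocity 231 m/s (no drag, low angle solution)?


sin(2*theta) = R*g/v0^2 = 3902*9.81/231^2 = 0.717352, theta = arcsin(0.717352)/2 = 22.92°

22.92 degrees


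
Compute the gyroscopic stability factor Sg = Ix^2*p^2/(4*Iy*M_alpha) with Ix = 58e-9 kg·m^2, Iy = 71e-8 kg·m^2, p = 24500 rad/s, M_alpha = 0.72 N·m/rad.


Sg = Ix^2 * p^2 / (4 * Iy * M_alpha) = (58e-9)^2 * 24500^2 / (4 * 71e-8 * 0.72) = 0.9875

0.9875


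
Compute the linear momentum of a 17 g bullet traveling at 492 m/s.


p = m*v = 0.017*492 = 8.364 kg·m/s

8.364 kg·m/s


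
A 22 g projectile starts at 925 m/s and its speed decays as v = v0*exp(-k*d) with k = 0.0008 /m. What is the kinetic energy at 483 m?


v = v0*exp(-k*d) = 925*exp(-0.0008*483) = 628.536 m/s
E = 0.5*m*v^2 = 0.5*0.022*628.536^2 = 4346 J

4346 J


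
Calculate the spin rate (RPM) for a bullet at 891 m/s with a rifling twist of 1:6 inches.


twist_m = 6*0.0254 = 0.1524 m
spin = v/twist = 891/0.1524 = 5846.457 rev/s
RPM = spin*60 = 5846.457*60 ≈ 350787 RPM

350787 RPM


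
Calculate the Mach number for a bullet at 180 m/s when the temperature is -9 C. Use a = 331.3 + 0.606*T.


a = 331.3 + 0.606*(-9) = 325.846 m/s
M = v/a = 180/325.846 = 0.5524

0.5524


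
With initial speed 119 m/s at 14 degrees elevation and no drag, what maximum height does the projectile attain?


H = (v0*sin(theta))^2 / (2g) = (119*sin(14°))^2 / (2*9.81) = 42.24 m

42.24 m


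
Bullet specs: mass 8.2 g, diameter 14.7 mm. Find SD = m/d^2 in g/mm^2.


SD = m/d^2 = 8.2/14.7^2 = 0.03795 g/mm^2

0.03795 g/mm^2


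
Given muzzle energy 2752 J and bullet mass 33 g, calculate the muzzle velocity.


v = sqrt(2*E/m) = sqrt(2*2752/0.033) = 408.4 m/s

408.4 m/s


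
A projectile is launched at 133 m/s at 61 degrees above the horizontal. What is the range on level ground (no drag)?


R = v0^2 * sin(2*theta) / g = 133^2 * sin(2*61°) / 9.81 = 1529 m

1529 m


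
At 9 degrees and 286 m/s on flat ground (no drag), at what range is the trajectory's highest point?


R = v0^2*sin(2*theta)/g = 286^2*sin(2*9°)/9.81 = 2576.59 m
apex_dist = R/2 = 2576.59/2 = 1288 m

1288 m


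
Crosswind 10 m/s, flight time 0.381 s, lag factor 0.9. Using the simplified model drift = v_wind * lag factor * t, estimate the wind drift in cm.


drift = v_wind * lag * t = 10 * 0.9 * 0.381 = 3.429 m ≈ 342.9 cm

342.9 cm


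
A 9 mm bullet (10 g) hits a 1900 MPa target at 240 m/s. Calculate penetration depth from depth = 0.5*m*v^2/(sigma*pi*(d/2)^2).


A = pi*(d/2)^2 = pi*(9/2)^2 = 63.6173 mm^2
E = 0.5*m*v^2 = 0.5*0.01*240^2 = 288 J
depth = E/(sigma*A) = 288 J / (1900 MPa * 63.6173 mm^2) = 288/(1900 * 63.6173) m = 0.00238267 m ≈ 2.383 mm

2.383 mm


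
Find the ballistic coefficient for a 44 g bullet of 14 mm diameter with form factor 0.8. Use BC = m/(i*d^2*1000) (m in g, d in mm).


BC = m/(i*d^2*1000) = 44/(0.8 * 14^2 * 1000) = 0.0002806

0.0002806


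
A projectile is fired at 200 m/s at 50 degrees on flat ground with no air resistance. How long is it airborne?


T = 2*v0*sin(theta)/g = 2*200*sin(50°)/9.81 = 31.24 s

31.24 s


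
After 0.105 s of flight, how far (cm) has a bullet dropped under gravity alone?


drop = 0.5*g*t^2 = 0.5*9.81*0.105^2 = 0.0540776 m ≈ 5.408 cm

5.408 cm


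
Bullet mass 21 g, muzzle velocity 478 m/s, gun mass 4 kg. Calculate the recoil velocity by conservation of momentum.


v_recoil = m_p * v_p / m_gun = 0.021 * 478 / 4 = 2.51 m/s

2.51 m/s


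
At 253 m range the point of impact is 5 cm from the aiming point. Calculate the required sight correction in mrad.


1 mrad subtends 1 cm per 10 m of range, so adj = error_cm / (dist_m / 10) = 5 / (253/10) = 0.1976 mrad

0.1976 mrad


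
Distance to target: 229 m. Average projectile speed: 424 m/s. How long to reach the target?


t = d/v = 229/424 = 0.5401 s

0.5401 s


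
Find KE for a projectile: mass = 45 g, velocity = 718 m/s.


E = 0.5*m*v^2 = 0.5*0.045*718^2 = 11599 J

11599 J


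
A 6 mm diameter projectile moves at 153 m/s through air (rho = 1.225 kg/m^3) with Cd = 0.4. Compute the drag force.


A = pi*(d/2)^2 = pi*(6/2000)^2 = 2.82743e-05 m^2
Fd = 0.5*Cd*rho*A*v^2 = 0.5*0.4*1.225*2.82743e-05*153^2 = 0.1622 N

0.1622 N


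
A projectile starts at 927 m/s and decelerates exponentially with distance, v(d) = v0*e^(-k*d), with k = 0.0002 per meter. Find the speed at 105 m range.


v = v0*exp(-k*d) = 927*exp(-0.0002*105) = 907.7 m/s

907.7 m/s


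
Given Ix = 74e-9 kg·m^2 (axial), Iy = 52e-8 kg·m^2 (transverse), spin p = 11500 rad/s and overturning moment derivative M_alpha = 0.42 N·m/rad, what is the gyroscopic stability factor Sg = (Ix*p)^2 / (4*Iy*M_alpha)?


Sg = Ix^2 * p^2 / (4 * Iy * M_alpha) = (74e-9)^2 * 11500^2 / (4 * 52e-8 * 0.42) = 0.829

0.829


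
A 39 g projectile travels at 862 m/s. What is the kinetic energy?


E = 0.5*m*v^2 = 0.5*0.039*862^2 = 14489 J

14489 J


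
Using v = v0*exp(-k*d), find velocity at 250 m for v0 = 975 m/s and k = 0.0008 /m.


v = v0*exp(-k*d) = 975*exp(-0.0008*250) = 798.3 m/s

798.3 m/s


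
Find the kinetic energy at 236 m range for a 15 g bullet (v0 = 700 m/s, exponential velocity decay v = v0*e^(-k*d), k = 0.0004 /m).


v = v0*exp(-k*d) = 700*exp(-0.0004*236) = 636.943 m/s
E = 0.5*m*v^2 = 0.5*0.015*636.943^2 = 3043 J

3043 J


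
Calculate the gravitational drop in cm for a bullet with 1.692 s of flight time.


drop = 0.5*g*t^2 = 0.5*9.81*1.692^2 = 14.0423 m ≈ 1404 cm

1404 cm


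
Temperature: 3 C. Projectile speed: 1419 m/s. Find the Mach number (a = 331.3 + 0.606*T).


a = 331.3 + 0.606*(3) = 333.118 m/s
M = v/a = 1419/333.118 = 4.26

4.26


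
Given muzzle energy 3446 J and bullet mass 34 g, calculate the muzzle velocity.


v = sqrt(2*E/m) = sqrt(2*3446/0.034) = 450.2 m/s

450.2 m/s


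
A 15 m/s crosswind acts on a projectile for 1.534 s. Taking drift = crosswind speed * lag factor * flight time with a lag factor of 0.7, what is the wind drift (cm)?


drift = v_wind * lag * t = 15 * 0.7 * 1.534 = 16.107 m ≈ 1611 cm

1611 cm


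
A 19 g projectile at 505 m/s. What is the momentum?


p = m*v = 0.019*505 = 9.595 kg·m/s

9.595 kg·m/s


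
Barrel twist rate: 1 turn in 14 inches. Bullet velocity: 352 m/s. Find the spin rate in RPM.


twist_m = 14*0.0254 = 0.3556 m
spin = v/twist = 352/0.3556 = 989.8763 rev/s
RPM = spin*60 = 989.8763*60 ≈ 59393 RPM

59393 RPM


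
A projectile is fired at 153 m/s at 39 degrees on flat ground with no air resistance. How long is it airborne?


T = 2*v0*sin(theta)/g = 2*153*sin(39°)/9.81 = 19.63 s

19.63 s


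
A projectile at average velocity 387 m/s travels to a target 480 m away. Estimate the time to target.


t = d/v = 480/387 = 1.24 s

1.24 s


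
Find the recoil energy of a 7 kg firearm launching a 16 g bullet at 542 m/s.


v_r = m_p*v_p/m_gun = 0.016*542/7 = 1.23886 m/s, E_r = 0.5*m_gun*v_r^2 = 0.5*7*1.23886^2 = 5.372 J

5.372 J


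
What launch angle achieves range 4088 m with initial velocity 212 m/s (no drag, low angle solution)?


sin(2*theta) = R*g/v0^2 = 4088*9.81/212^2 = 0.892294, theta = arcsin(0.892294)/2 = 31.58°

31.58 degrees


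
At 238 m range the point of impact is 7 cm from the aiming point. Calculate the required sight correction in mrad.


1 mrad subtends 1 cm per 10 m of range, so adj = error_cm / (dist_m / 10) = 7 / (238/10) = 0.2941 mrad

0.2941 mrad


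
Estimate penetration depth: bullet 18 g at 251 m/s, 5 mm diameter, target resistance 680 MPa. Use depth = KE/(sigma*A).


A = pi*(d/2)^2 = pi*(5/2)^2 = 19.635 mm^2
E = 0.5*m*v^2 = 0.5*0.018*251^2 = 567.009 J
depth = E/(sigma*A) = 567.009 J / (680 MPa * 19.635 mm^2) = 567.009/(680 * 19.635) m = 0.042467 m ≈ 42.47 mm

42.47 mm


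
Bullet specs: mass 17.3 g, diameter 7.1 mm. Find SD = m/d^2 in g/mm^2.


SD = m/d^2 = 17.3/7.1^2 = 0.3432 g/mm^2

0.3432 g/mm^2


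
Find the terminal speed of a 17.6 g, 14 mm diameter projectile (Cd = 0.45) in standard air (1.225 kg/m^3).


A = pi*(d/2)^2 = pi*(14/2000)^2 = 1.53938e-04 m^2
vt = sqrt(2mg/(Cd*rho*A)) = sqrt(2*0.0176*9.81/(0.45 * 1.225 * 1.53938e-04)) = 63.79 m/s

63.79 m/s


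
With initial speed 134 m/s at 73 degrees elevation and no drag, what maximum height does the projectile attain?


H = (v0*sin(theta))^2 / (2g) = (134*sin(73°))^2 / (2*9.81) = 837 m

837 m


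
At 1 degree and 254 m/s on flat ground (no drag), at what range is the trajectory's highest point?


R = v0^2*sin(2*theta)/g = 254^2*sin(2*1°)/9.81 = 229.518 m
apex_dist = R/2 = 229.518/2 = 114.8 m

114.8 m


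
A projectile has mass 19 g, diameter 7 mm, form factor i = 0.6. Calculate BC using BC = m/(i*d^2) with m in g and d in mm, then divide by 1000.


BC = m/(i*d^2*1000) = 19/(0.6 * 7^2 * 1000) = 0.0006463

0.0006463


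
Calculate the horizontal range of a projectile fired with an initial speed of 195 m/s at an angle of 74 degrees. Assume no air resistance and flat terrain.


R = v0^2 * sin(2*theta) / g = 195^2 * sin(2*74°) / 9.81 = 2054 m

2054 m


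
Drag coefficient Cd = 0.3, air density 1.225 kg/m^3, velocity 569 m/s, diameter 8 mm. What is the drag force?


A = pi*(d/2)^2 = pi*(8/2000)^2 = 5.02655e-05 m^2
Fd = 0.5*Cd*rho*A*v^2 = 0.5*0.3*1.225*5.02655e-05*569^2 = 2.99 N

2.99 N


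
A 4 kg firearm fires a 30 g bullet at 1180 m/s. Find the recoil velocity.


v_recoil = m_p * v_p / m_gun = 0.03 * 1180 / 4 = 8.85 m/s

8.85 m/s


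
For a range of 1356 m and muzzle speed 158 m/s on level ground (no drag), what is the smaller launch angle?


sin(2*theta) = R*g/v0^2 = 1356*9.81/158^2 = 0.532862, theta = arcsin(0.532862)/2 = 16.1°

16.1 degrees


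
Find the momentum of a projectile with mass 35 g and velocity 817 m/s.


p = m*v = 0.035*817 = 28.6 kg·m/s

28.6 kg·m/s


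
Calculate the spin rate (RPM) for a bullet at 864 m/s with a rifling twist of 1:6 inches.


twist_m = 6*0.0254 = 0.1524 m
spin = v/twist = 864/0.1524 = 5669.291 rev/s
RPM = spin*60 = 5669.291*60 ≈ 340157 RPM

340157 RPM


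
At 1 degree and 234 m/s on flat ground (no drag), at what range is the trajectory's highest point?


R = v0^2*sin(2*theta)/g = 234^2*sin(2*1°)/9.81 = 194.797 m
apex_dist = R/2 = 194.797/2 = 97.4 m

97.4 m


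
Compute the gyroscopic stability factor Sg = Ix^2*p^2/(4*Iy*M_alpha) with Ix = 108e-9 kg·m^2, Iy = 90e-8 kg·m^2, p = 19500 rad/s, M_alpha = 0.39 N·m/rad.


Sg = Ix^2 * p^2 / (4 * Iy * M_alpha) = (108e-9)^2 * 19500^2 / (4 * 90e-8 * 0.39) = 3.159

3.159


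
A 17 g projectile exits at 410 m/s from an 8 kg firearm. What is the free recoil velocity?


v_recoil = m_p * v_p / m_gun = 0.017 * 410 / 8 = 0.8713 m/s

0.8713 m/s


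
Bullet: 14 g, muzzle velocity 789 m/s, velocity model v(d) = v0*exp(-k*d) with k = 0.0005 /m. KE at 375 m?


v = v0*exp(-k*d) = 789*exp(-0.0005*375) = 654.104 m/s
E = 0.5*m*v^2 = 0.5*0.014*654.104^2 = 2995 J

2995 J


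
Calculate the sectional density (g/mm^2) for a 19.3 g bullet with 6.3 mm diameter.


SD = m/d^2 = 19.3/6.3^2 = 0.4863 g/mm^2

0.4863 g/mm^2


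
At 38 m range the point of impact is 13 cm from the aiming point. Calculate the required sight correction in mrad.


1 mrad subtends 1 cm per 10 m of range, so adj = error_cm / (dist_m / 10) = 13 / (38/10) = 3.421 mrad

3.421 mrad


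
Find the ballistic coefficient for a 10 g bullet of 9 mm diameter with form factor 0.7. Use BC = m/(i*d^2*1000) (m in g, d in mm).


BC = m/(i*d^2*1000) = 10/(0.7 * 9^2 * 1000) = 0.0001764

0.0001764


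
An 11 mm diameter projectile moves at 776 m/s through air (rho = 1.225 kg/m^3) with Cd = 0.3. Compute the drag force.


A = pi*(d/2)^2 = pi*(11/2000)^2 = 9.50332e-05 m^2
Fd = 0.5*Cd*rho*A*v^2 = 0.5*0.3*1.225*9.50332e-05*776^2 = 10.52 N

10.52 N


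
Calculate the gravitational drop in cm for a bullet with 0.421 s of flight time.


drop = 0.5*g*t^2 = 0.5*9.81*0.421^2 = 0.869367 m ≈ 86.94 cm

86.94 cm


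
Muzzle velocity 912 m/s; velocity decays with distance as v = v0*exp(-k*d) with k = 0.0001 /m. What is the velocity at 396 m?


v = v0*exp(-k*d) = 912*exp(-0.0001*396) = 876.6 m/s

876.6 m/s


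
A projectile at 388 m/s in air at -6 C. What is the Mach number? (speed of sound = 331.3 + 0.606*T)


a = 331.3 + 0.606*(-6) = 327.664 m/s
M = v/a = 388/327.664 = 1.184

1.184


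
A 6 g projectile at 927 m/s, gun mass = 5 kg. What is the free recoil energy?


v_r = m_p*v_p/m_gun = 0.006*927/5 = 1.1124 m/s, E_r = 0.5*m_gun*v_r^2 = 0.5*5*1.1124^2 = 3.094 J

3.094 J


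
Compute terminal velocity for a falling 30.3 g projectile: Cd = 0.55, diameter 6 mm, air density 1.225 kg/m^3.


A = pi*(d/2)^2 = pi*(6/2000)^2 = 2.82743e-05 m^2
vt = sqrt(2mg/(Cd*rho*A)) = sqrt(2*0.0303*9.81/(0.55 * 1.225 * 2.82743e-05)) = 176.7 m/s

176.7 m/s


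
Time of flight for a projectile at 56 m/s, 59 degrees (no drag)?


T = 2*v0*sin(theta)/g = 2*56*sin(59°)/9.81 = 9.786 s

9.786 s


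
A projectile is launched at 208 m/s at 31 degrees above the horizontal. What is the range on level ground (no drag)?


R = v0^2 * sin(2*theta) / g = 208^2 * sin(2*31°) / 9.81 = 3894 m

3894 m


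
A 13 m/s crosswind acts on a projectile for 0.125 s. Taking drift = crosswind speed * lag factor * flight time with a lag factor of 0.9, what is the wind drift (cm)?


drift = v_wind * lag * t = 13 * 0.9 * 0.125 = 1.4625 m ≈ 146.2 cm

146.2 cm


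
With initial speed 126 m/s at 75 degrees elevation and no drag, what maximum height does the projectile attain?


H = (v0*sin(theta))^2 / (2g) = (126*sin(75°))^2 / (2*9.81) = 755 m

755 m


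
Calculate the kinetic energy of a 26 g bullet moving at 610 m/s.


E = 0.5*m*v^2 = 0.5*0.026*610^2 = 4837 J

4837 J


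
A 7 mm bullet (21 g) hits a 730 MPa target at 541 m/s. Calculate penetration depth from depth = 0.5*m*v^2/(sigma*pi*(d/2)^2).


A = pi*(d/2)^2 = pi*(7/2)^2 = 38.4845 mm^2
E = 0.5*m*v^2 = 0.5*0.021*541^2 = 3073.15 J
depth = E/(sigma*A) = 3073.15 J / (730 MPa * 38.4845 mm^2) = 3073.15/(730 * 38.4845) m = 0.109389 m ≈ 109.4 mm

109.4 mm


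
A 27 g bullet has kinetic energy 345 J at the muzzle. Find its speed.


v = sqrt(2*E/m) = sqrt(2*345/0.027) = 159.9 m/s

159.9 m/s


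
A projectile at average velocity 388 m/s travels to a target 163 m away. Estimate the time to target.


t = d/v = 163/388 = 0.4201 s

0.4201 s


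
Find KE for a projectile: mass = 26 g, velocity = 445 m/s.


E = 0.5*m*v^2 = 0.5*0.026*445^2 = 2574 J

2574 J


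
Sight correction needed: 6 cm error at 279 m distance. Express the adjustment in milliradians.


1 mrad subtends 1 cm per 10 m of range, so adj = error_cm / (dist_m / 10) = 6 / (279/10) = 0.2151 mrad

0.2151 mrad


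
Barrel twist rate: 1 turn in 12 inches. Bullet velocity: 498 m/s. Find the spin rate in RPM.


twist_m = 12*0.0254 = 0.3048 m
spin = v/twist = 498/0.3048 = 1633.858 rev/s
RPM = spin*60 = 1633.858*60 ≈ 98031 RPM

98031 RPM


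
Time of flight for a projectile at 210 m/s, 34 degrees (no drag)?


T = 2*v0*sin(theta)/g = 2*210*sin(34°)/9.81 = 23.94 s

23.94 s


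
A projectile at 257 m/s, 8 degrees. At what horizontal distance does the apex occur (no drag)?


R = v0^2*sin(2*theta)/g = 257^2*sin(2*8°)/9.81 = 1855.82 m
apex_dist = R/2 = 1855.82/2 = 927.9 m

927.9 m


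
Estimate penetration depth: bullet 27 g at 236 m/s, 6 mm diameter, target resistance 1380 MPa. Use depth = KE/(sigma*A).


A = pi*(d/2)^2 = pi*(6/2)^2 = 28.2743 mm^2
E = 0.5*m*v^2 = 0.5*0.027*236^2 = 751.896 J
depth = E/(sigma*A) = 751.896 J / (1380 MPa * 28.2743 mm^2) = 751.896/(1380 * 28.2743) m = 0.0192702 m ≈ 19.27 mm

19.27 mm


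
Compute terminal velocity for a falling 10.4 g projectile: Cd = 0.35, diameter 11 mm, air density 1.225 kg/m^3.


A = pi*(d/2)^2 = pi*(11/2000)^2 = 9.50332e-05 m^2
vt = sqrt(2mg/(Cd*rho*A)) = sqrt(2*0.0104*9.81/(0.35 * 1.225 * 9.50332e-05)) = 70.77 m/s

70.77 m/s


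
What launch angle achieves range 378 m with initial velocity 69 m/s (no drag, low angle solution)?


sin(2*theta) = R*g/v0^2 = 378*9.81/69^2 = 0.778866, theta = arcsin(0.778866)/2 = 25.58°

25.58 degrees


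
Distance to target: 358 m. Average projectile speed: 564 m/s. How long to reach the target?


t = d/v = 358/564 = 0.6348 s

0.6348 s


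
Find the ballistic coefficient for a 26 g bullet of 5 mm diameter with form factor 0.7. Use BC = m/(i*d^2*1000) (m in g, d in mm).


BC = m/(i*d^2*1000) = 26/(0.7 * 5^2 * 1000) = 0.001486

0.001486


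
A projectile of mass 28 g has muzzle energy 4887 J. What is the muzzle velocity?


v = sqrt(2*E/m) = sqrt(2*4887/0.028) = 590.8 m/s

590.8 m/s


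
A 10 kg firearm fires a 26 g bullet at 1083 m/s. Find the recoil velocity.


v_recoil = m_p * v_p / m_gun = 0.026 * 1083 / 10 = 2.816 m/s

2.816 m/s


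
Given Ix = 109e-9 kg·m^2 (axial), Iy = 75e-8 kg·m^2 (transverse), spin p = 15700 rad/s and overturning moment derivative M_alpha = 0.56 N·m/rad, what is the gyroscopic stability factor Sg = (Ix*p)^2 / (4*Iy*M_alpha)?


Sg = Ix^2 * p^2 / (4 * Iy * M_alpha) = (109e-9)^2 * 15700^2 / (4 * 75e-8 * 0.56) = 1.743

1.743


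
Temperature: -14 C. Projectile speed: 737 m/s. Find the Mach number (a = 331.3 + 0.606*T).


a = 331.3 + 0.606*(-14) = 322.816 m/s
M = v/a = 737/322.816 = 2.283

2.283


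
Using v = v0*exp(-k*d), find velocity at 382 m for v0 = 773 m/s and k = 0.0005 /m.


v = v0*exp(-k*d) = 773*exp(-0.0005*382) = 638.6 m/s

638.6 m/s


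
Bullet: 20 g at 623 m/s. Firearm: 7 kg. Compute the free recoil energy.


v_r = m_p*v_p/m_gun = 0.02*623/7 = 1.78 m/s, E_r = 0.5*m_gun*v_r^2 = 0.5*7*1.78^2 = 11.09 J

11.09 J


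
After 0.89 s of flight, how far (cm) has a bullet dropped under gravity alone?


drop = 0.5*g*t^2 = 0.5*9.81*0.89^2 = 3.88525 m ≈ 388.5 cm

388.5 cm


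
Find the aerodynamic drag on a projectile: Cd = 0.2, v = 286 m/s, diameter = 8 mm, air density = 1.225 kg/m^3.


A = pi*(d/2)^2 = pi*(8/2000)^2 = 5.02655e-05 m^2
Fd = 0.5*Cd*rho*A*v^2 = 0.5*0.2*1.225*5.02655e-05*286^2 = 0.5037 N

0.5037 N


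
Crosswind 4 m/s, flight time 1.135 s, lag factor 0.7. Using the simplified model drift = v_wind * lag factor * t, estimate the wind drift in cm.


drift = v_wind * lag * t = 4 * 0.7 * 1.135 = 3.178 m ≈ 317.8 cm

317.8 cm


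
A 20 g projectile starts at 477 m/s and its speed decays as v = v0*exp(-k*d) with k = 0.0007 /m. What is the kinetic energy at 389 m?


v = v0*exp(-k*d) = 477*exp(-0.0007*389) = 363.295 m/s
E = 0.5*m*v^2 = 0.5*0.02*363.295^2 = 1320 J

1320 J


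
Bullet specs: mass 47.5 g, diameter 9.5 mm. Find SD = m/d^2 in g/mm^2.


SD = m/d^2 = 47.5/9.5^2 = 0.5263 g/mm^2

0.5263 g/mm^2


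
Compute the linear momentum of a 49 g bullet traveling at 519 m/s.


p = m*v = 0.049*519 = 25.43 kg·m/s

25.43 kg·m/s


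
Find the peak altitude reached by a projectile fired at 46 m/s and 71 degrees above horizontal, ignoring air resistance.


H = (v0*sin(theta))^2 / (2g) = (46*sin(71°))^2 / (2*9.81) = 96.42 m

96.42 m


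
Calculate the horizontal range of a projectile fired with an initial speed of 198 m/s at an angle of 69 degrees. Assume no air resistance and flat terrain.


R = v0^2 * sin(2*theta) / g = 198^2 * sin(2*69°) / 9.81 = 2674 m

2674 m


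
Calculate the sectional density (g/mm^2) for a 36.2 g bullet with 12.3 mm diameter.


SD = m/d^2 = 36.2/12.3^2 = 0.2393 g/mm^2

0.2393 g/mm^2


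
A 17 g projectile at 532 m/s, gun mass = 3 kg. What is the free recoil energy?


v_r = m_p*v_p/m_gun = 0.017*532/3 = 3.01467 m/s, E_r = 0.5*m_gun*v_r^2 = 0.5*3*3.01467^2 = 13.63 J

13.63 J


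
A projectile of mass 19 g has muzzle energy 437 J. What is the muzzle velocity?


v = sqrt(2*E/m) = sqrt(2*437/0.019) = 214.5 m/s

214.5 m/s


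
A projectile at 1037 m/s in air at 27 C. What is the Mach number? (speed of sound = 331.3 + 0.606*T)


a = 331.3 + 0.606*(27) = 347.662 m/s
M = v/a = 1037/347.662 = 2.983

2.983


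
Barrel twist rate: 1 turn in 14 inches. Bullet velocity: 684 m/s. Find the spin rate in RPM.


twist_m = 14*0.0254 = 0.3556 m
spin = v/twist = 684/0.3556 = 1923.51 rev/s
RPM = spin*60 = 1923.51*60 ≈ 115411 RPM

115411 RPM


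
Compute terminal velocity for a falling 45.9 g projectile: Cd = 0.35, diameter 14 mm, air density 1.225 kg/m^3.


A = pi*(d/2)^2 = pi*(14/2000)^2 = 1.53938e-04 m^2
vt = sqrt(2mg/(Cd*rho*A)) = sqrt(2*0.0459*9.81/(0.35 * 1.225 * 1.53938e-04)) = 116.8 m/s

116.8 m/s


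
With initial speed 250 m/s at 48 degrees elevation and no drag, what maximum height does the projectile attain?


H = (v0*sin(theta))^2 / (2g) = (250*sin(48°))^2 / (2*9.81) = 1759 m

1759 m


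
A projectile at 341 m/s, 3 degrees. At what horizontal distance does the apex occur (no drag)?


R = v0^2*sin(2*theta)/g = 341^2*sin(2*3°)/9.81 = 1239.01 m
apex_dist = R/2 = 1239.01/2 = 619.5 m

619.5 m


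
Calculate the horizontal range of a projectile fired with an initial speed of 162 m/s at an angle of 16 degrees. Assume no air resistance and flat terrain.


R = v0^2 * sin(2*theta) / g = 162^2 * sin(2*16°) / 9.81 = 1418 m

1418 m


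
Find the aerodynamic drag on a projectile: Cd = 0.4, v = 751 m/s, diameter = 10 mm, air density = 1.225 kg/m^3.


A = pi*(d/2)^2 = pi*(10/2000)^2 = 7.85398e-05 m^2
Fd = 0.5*Cd*rho*A*v^2 = 0.5*0.4*1.225*7.85398e-05*751^2 = 10.85 N

10.85 N


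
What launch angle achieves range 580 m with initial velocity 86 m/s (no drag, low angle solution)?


sin(2*theta) = R*g/v0^2 = 580*9.81/86^2 = 0.769308, theta = arcsin(0.769308)/2 = 25.15°

25.15 degrees


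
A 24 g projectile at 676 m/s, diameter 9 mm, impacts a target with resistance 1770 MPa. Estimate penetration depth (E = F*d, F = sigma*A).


A = pi*(d/2)^2 = pi*(9/2)^2 = 63.6173 mm^2
E = 0.5*m*v^2 = 0.5*0.024*676^2 = 5483.71 J
depth = E/(sigma*A) = 5483.71 J / (1770 MPa * 63.6173 mm^2) = 5483.71/(1770 * 63.6173) m = 0.0486997 m ≈ 48.7 mm

48.7 mm


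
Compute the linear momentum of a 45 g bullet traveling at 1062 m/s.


p = m*v = 0.045*1062 = 47.79 kg·m/s

47.79 kg·m/s


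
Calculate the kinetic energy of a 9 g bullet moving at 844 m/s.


E = 0.5*m*v^2 = 0.5*0.009*844^2 = 3206 J

3206 J


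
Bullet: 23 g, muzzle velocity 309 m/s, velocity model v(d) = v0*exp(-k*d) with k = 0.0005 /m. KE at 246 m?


v = v0*exp(-k*d) = 309*exp(-0.0005*246) = 273.237 m/s
E = 0.5*m*v^2 = 0.5*0.023*273.237^2 = 858.6 J

858.6 J


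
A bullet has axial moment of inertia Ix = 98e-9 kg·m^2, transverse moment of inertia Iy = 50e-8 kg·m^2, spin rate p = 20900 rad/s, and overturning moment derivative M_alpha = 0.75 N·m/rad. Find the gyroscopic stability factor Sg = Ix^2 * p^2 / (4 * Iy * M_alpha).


Sg = Ix^2 * p^2 / (4 * Iy * M_alpha) = (98e-9)^2 * 20900^2 / (4 * 50e-8 * 0.75) = 2.797

2.797


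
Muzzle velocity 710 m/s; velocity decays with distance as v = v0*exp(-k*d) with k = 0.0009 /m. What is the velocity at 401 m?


v = v0*exp(-k*d) = 710*exp(-0.0009*401) = 494.9 m/s

494.9 m/s


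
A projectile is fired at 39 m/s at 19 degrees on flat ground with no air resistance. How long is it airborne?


T = 2*v0*sin(theta)/g = 2*39*sin(19°)/9.81 = 2.589 s

2.589 s


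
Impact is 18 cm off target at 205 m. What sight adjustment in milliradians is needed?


1 mrad subtends 1 cm per 10 m of range, so adj = error_cm / (dist_m / 10) = 18 / (205/10) = 0.878 mrad

0.878 mrad


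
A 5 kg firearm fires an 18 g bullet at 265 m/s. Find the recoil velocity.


v_recoil = m_p * v_p / m_gun = 0.018 * 265 / 5 = 0.954 m/s

0.954 m/s


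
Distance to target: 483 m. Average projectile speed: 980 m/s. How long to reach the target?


t = d/v = 483/980 = 0.4929 s

0.4929 s


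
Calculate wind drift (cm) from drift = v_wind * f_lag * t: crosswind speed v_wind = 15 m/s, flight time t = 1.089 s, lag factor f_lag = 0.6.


drift = v_wind * lag * t = 15 * 0.6 * 1.089 = 9.801 m ≈ 980.1 cm

980.1 cm


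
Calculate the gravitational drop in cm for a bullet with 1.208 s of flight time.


drop = 0.5*g*t^2 = 0.5*9.81*1.208^2 = 7.15769 m ≈ 715.8 cm

715.8 cm


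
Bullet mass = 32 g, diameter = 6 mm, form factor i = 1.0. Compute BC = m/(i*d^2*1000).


BC = m/(i*d^2*1000) = 32/(1.0 * 6^2 * 1000) = 0.0008889

0.0008889


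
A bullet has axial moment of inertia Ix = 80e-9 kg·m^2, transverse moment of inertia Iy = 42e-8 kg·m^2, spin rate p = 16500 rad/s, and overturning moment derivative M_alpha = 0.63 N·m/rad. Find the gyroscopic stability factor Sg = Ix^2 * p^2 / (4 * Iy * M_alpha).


Sg = Ix^2 * p^2 / (4 * Iy * M_alpha) = (80e-9)^2 * 16500^2 / (4 * 42e-8 * 0.63) = 1.646

1.646


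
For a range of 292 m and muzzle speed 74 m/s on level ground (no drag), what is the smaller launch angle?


sin(2*theta) = R*g/v0^2 = 292*9.81/74^2 = 0.523104, theta = arcsin(0.523104)/2 = 15.77°

15.77 degrees


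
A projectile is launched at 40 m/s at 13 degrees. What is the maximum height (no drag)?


H = (v0*sin(theta))^2 / (2g) = (40*sin(13°))^2 / (2*9.81) = 4.127 m

4.127 m


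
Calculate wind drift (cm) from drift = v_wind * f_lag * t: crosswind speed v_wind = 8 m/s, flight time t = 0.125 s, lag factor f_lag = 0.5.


drift = v_wind * lag * t = 8 * 0.5 * 0.125 = 0.5 m ≈ 50 cm

50 cm


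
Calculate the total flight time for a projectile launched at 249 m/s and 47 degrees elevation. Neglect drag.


T = 2*v0*sin(theta)/g = 2*249*sin(47°)/9.81 = 37.13 s

37.13 s


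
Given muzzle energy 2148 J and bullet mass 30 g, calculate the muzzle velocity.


v = sqrt(2*E/m) = sqrt(2*2148/0.03) = 378.4 m/s

378.4 m/s


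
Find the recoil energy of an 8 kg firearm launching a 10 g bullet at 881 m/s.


v_r = m_p*v_p/m_gun = 0.01*881/8 = 1.10125 m/s, E_r = 0.5*m_gun*v_r^2 = 0.5*8*1.10125^2 = 4.851 J

4.851 J


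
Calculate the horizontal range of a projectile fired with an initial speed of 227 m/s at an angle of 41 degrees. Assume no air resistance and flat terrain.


R = v0^2 * sin(2*theta) / g = 227^2 * sin(2*41°) / 9.81 = 5202 m

5202 m


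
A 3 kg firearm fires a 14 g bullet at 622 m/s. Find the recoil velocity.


v_recoil = m_p * v_p / m_gun = 0.014 * 622 / 3 = 2.903 m/s

2.903 m/s


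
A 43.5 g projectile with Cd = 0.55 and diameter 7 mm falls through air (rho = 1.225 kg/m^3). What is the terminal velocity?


A = pi*(d/2)^2 = pi*(7/2000)^2 = 3.84845e-05 m^2
vt = sqrt(2mg/(Cd*rho*A)) = sqrt(2*0.0435*9.81/(0.55 * 1.225 * 3.84845e-05)) = 181.4 m/s

181.4 m/s


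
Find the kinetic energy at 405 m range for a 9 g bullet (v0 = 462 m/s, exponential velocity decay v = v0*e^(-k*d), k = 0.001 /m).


v = v0*exp(-k*d) = 462*exp(-0.001*405) = 308.143 m/s
E = 0.5*m*v^2 = 0.5*0.009*308.143^2 = 427.3 J

427.3 J


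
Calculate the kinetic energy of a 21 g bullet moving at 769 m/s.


E = 0.5*m*v^2 = 0.5*0.021*769^2 = 6209 J

6209 J


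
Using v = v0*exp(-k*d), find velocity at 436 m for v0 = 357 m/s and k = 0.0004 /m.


v = v0*exp(-k*d) = 357*exp(-0.0004*436) = 299.9 m/s

299.9 m/s


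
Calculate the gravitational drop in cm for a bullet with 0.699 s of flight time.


drop = 0.5*g*t^2 = 0.5*9.81*0.699^2 = 2.39659 m ≈ 239.7 cm

239.7 cm


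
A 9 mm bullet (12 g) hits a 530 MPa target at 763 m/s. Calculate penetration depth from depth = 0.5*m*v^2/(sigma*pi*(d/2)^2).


A = pi*(d/2)^2 = pi*(9/2)^2 = 63.6173 mm^2
E = 0.5*m*v^2 = 0.5*0.012*763^2 = 3493.01 J
depth = E/(sigma*A) = 3493.01 J / (530 MPa * 63.6173 mm^2) = 3493.01/(530 * 63.6173) m = 0.103598 m ≈ 103.6 mm

103.6 mm


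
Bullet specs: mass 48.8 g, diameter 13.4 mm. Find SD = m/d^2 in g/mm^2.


SD = m/d^2 = 48.8/13.4^2 = 0.2718 g/mm^2

0.2718 g/mm^2


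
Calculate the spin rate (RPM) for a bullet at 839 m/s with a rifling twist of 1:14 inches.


twist_m = 14*0.0254 = 0.3556 m
spin = v/twist = 839/0.3556 = 2359.393 rev/s
RPM = spin*60 = 2359.393*60 ≈ 141564 RPM

141564 RPM


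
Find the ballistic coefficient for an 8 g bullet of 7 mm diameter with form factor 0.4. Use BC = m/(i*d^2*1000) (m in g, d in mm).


BC = m/(i*d^2*1000) = 8/(0.4 * 7^2 * 1000) = 0.0004082

0.0004082


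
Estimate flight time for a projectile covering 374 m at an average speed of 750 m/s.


t = d/v = 374/750 = 0.4987 s

0.4987 s


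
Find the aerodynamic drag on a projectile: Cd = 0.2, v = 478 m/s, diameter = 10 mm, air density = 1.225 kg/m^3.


A = pi*(d/2)^2 = pi*(10/2000)^2 = 7.85398e-05 m^2
Fd = 0.5*Cd*rho*A*v^2 = 0.5*0.2*1.225*7.85398e-05*478^2 = 2.198 N

2.198 N


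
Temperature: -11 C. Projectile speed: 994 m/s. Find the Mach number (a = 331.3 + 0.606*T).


a = 331.3 + 0.606*(-11) = 324.634 m/s
M = v/a = 994/324.634 = 3.062

3.062


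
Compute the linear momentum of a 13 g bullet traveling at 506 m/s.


p = m*v = 0.013*506 = 6.578 kg·m/s

6.578 kg·m/s


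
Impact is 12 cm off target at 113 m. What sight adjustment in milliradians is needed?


1 mrad subtends 1 cm per 10 m of range, so adj = error_cm / (dist_m / 10) = 12 / (113/10) = 1.062 mrad

1.062 mrad


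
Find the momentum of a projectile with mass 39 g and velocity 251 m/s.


p = m*v = 0.039*251 = 9.789 kg·m/s

9.789 kg·m/s


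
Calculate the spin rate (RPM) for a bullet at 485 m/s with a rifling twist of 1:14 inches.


twist_m = 14*0.0254 = 0.3556 m
spin = v/twist = 485/0.3556 = 1363.892 rev/s
RPM = spin*60 = 1363.892*60 ≈ 81834 RPM

81834 RPM


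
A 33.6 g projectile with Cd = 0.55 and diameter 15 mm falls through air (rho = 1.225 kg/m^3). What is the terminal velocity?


A = pi*(d/2)^2 = pi*(15/2000)^2 = 1.76715e-04 m^2
vt = sqrt(2mg/(Cd*rho*A)) = sqrt(2*0.0336*9.81/(0.55 * 1.225 * 1.76715e-04)) = 74.41 m/s

74.41 m/s


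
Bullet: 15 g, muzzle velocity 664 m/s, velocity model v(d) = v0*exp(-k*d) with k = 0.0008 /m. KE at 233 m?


v = v0*exp(-k*d) = 664*exp(-0.0008*233) = 551.081 m/s
E = 0.5*m*v^2 = 0.5*0.015*551.081^2 = 2278 J

2278 J


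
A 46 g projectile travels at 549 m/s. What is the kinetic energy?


E = 0.5*m*v^2 = 0.5*0.046*549^2 = 6932 J

6932 J


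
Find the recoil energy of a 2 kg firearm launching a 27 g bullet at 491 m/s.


v_r = m_p*v_p/m_gun = 0.027*491/2 = 6.6285 m/s, E_r = 0.5*m_gun*v_r^2 = 0.5*2*6.6285^2 = 43.94 J

43.94 J


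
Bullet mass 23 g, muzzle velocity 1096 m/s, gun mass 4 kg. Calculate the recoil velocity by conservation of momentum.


v_recoil = m_p * v_p / m_gun = 0.023 * 1096 / 4 = 6.302 m/s

6.302 m/s


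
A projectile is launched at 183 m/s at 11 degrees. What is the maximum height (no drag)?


H = (v0*sin(theta))^2 / (2g) = (183*sin(11°))^2 / (2*9.81) = 62.14 m

62.14 m


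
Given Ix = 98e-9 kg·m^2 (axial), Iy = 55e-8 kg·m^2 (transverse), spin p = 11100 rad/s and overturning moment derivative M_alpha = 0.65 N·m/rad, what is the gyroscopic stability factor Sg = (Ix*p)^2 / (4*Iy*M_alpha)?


Sg = Ix^2 * p^2 / (4 * Iy * M_alpha) = (98e-9)^2 * 11100^2 / (4 * 55e-8 * 0.65) = 0.8275

0.8275


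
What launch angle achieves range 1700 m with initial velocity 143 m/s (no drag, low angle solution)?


sin(2*theta) = R*g/v0^2 = 1700*9.81/143^2 = 0.815541, theta = arcsin(0.815541)/2 = 27.32°

27.32 degrees


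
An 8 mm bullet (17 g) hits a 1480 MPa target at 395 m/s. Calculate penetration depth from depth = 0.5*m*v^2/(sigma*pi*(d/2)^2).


A = pi*(d/2)^2 = pi*(8/2)^2 = 50.2655 mm^2
E = 0.5*m*v^2 = 0.5*0.017*395^2 = 1326.21 J
depth = E/(sigma*A) = 1326.21 J / (1480 MPa * 50.2655 mm^2) = 1326.21/(1480 * 50.2655) m = 0.0178271 m ≈ 17.83 mm

17.83 mm


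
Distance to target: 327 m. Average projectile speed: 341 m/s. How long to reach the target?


t = d/v = 327/341 = 0.9589 s

0.9589 s


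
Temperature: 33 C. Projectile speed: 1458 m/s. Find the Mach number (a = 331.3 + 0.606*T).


a = 331.3 + 0.606*(33) = 351.298 m/s
M = v/a = 1458/351.298 = 4.15

4.15


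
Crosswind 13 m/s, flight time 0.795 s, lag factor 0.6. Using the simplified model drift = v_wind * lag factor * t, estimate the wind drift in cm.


drift = v_wind * lag * t = 13 * 0.6 * 0.795 = 6.201 m ≈ 620.1 cm

620.1 cm


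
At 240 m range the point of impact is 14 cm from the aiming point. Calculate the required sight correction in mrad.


1 mrad subtends 1 cm per 10 m of range, so adj = error_cm / (dist_m / 10) = 14 / (240/10) = 0.5833 mrad

0.5833 mrad


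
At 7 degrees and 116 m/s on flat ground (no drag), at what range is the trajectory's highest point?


R = v0^2*sin(2*theta)/g = 116^2*sin(2*7°)/9.81 = 331.835 m
apex_dist = R/2 = 331.835/2 = 165.9 m

165.9 m


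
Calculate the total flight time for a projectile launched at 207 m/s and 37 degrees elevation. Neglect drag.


T = 2*v0*sin(theta)/g = 2*207*sin(37°)/9.81 = 25.4 s

25.4 s


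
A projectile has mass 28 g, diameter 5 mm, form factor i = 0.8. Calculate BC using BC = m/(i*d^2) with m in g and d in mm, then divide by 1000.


BC = m/(i*d^2*1000) = 28/(0.8 * 5^2 * 1000) = 0.0014

0.0014


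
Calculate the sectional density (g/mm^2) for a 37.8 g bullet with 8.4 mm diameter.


SD = m/d^2 = 37.8/8.4^2 = 0.5357 g/mm^2

0.5357 g/mm^2


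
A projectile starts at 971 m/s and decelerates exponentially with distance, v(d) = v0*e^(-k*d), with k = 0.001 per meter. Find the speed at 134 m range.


v = v0*exp(-k*d) = 971*exp(-0.001*134) = 849.2 m/s

849.2 m/s


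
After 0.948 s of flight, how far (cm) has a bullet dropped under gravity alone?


drop = 0.5*g*t^2 = 0.5*9.81*0.948^2 = 4.40814 m ≈ 440.8 cm

440.8 cm


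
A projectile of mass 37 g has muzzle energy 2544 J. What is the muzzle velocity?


v = sqrt(2*E/m) = sqrt(2*2544/0.037) = 370.8 m/s

370.8 m/s


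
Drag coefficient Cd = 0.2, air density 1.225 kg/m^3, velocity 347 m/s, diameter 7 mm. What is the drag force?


A = pi*(d/2)^2 = pi*(7/2000)^2 = 3.84845e-05 m^2
Fd = 0.5*Cd*rho*A*v^2 = 0.5*0.2*1.225*3.84845e-05*347^2 = 0.5677 N

0.5677 N


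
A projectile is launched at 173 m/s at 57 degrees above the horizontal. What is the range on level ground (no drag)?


R = v0^2 * sin(2*theta) / g = 173^2 * sin(2*57°) / 9.81 = 2787 m

2787 m


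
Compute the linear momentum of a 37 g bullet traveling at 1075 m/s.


p = m*v = 0.037*1075 = 39.77 kg·m/s

39.77 kg·m/s


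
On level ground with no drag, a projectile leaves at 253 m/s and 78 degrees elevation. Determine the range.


R = v0^2 * sin(2*theta) / g = 253^2 * sin(2*78°) / 9.81 = 2654 m

2654 m


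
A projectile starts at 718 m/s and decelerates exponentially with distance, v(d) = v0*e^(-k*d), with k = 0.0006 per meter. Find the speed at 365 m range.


v = v0*exp(-k*d) = 718*exp(-0.0006*365) = 576.8 m/s

576.8 m/s


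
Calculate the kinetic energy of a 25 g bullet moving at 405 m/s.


E = 0.5*m*v^2 = 0.5*0.025*405^2 = 2050 J

2050 J


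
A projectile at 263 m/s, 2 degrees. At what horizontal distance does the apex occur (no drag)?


R = v0^2*sin(2*theta)/g = 263^2*sin(2*2°)/9.81 = 491.844 m
apex_dist = R/2 = 491.844/2 = 245.9 m

245.9 m


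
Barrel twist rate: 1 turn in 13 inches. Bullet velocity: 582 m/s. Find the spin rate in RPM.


twist_m = 13*0.0254 = 0.3302 m
spin = v/twist = 582/0.3302 = 1762.568 rev/s
RPM = spin*60 = 1762.568*60 ≈ 105754 RPM

105754 RPM


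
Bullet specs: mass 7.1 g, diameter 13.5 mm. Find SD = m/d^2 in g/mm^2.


SD = m/d^2 = 7.1/13.5^2 = 0.03896 g/mm^2

0.03896 g/mm^2


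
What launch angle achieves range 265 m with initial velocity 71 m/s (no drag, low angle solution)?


sin(2*theta) = R*g/v0^2 = 265*9.81/71^2 = 0.515701, theta = arcsin(0.515701)/2 = 15.52°

15.52 degrees


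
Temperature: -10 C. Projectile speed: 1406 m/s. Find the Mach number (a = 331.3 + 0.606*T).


a = 331.3 + 0.606*(-10) = 325.24 m/s
M = v/a = 1406/325.24 = 4.323

4.323


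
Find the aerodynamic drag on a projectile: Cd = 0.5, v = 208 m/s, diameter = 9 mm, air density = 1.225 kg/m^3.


A = pi*(d/2)^2 = pi*(9/2000)^2 = 6.36173e-05 m^2
Fd = 0.5*Cd*rho*A*v^2 = 0.5*0.5*1.225*6.36173e-05*208^2 = 0.8429 N

0.8429 N


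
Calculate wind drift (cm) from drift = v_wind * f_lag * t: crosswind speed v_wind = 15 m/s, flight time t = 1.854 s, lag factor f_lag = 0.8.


drift = v_wind * lag * t = 15 * 0.8 * 1.854 = 22.248 m ≈ 2225 cm

2225 cm


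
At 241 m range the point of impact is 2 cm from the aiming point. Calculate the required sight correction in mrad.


1 mrad subtends 1 cm per 10 m of range, so adj = error_cm / (dist_m / 10) = 2 / (241/10) = 0.08299 mrad

0.08299 mrad


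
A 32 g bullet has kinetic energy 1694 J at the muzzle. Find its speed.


v = sqrt(2*E/m) = sqrt(2*1694/0.032) = 325.4 m/s

325.4 m/s


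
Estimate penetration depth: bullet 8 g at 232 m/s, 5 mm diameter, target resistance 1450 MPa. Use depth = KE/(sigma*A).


A = pi*(d/2)^2 = pi*(5/2)^2 = 19.635 mm^2
E = 0.5*m*v^2 = 0.5*0.008*232^2 = 215.296 J
depth = E/(sigma*A) = 215.296 J / (1450 MPa * 19.635 mm^2) = 215.296/(1450 * 19.635) m = 0.00756202 m ≈ 7.562 mm

7.562 mm


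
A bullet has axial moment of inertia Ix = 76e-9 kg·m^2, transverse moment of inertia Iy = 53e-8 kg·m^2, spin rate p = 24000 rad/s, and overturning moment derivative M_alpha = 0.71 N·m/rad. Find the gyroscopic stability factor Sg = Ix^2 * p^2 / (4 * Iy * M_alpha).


Sg = Ix^2 * p^2 / (4 * Iy * M_alpha) = (76e-9)^2 * 24000^2 / (4 * 53e-8 * 0.71) = 2.21

2.21


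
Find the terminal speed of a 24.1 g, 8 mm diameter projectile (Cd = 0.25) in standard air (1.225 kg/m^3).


A = pi*(d/2)^2 = pi*(8/2000)^2 = 5.02655e-05 m^2
vt = sqrt(2mg/(Cd*rho*A)) = sqrt(2*0.0241*9.81/(0.25 * 1.225 * 5.02655e-05)) = 175.3 m/s

175.3 m/s


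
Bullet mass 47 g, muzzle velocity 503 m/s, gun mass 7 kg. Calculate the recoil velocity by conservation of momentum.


v_recoil = m_p * v_p / m_gun = 0.047 * 503 / 7 = 3.377 m/s

3.377 m/s


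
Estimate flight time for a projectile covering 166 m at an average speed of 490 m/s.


t = d/v = 166/490 = 0.3388 s

0.3388 s


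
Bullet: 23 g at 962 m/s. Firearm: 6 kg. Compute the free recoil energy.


v_r = m_p*v_p/m_gun = 0.023*962/6 = 3.68767 m/s, E_r = 0.5*m_gun*v_r^2 = 0.5*6*3.68767^2 = 40.8 J

40.8 J


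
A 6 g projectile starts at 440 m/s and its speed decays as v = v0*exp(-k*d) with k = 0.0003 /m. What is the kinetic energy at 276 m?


v = v0*exp(-k*d) = 440*exp(-0.0003*276) = 405.036 m/s
E = 0.5*m*v^2 = 0.5*0.006*405.036^2 = 492.2 J

492.2 J


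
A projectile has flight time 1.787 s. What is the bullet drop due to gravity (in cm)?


drop = 0.5*g*t^2 = 0.5*9.81*1.787^2 = 15.6635 m ≈ 1566 cm

1566 cm


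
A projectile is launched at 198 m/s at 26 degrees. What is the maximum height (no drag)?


H = (v0*sin(theta))^2 / (2g) = (198*sin(26°))^2 / (2*9.81) = 384 m

384 m


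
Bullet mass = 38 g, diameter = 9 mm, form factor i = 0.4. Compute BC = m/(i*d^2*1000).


BC = m/(i*d^2*1000) = 38/(0.4 * 9^2 * 1000) = 0.001173

0.001173


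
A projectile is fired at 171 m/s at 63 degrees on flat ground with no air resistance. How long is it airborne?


T = 2*v0*sin(theta)/g = 2*171*sin(63°)/9.81 = 31.06 s

31.06 s
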